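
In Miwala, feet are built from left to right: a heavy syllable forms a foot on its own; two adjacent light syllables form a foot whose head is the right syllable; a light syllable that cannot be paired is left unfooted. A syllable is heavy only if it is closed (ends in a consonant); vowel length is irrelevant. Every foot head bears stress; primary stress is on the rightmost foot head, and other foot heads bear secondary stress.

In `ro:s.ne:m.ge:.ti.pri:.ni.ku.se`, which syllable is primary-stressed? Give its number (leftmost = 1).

8

Weights: 1 ro:s H, 2 ne:m H, 3 ge: L, 4 ti L, 5 pri: L, 6 ni L, 7 ku L, 8 se L.
Parse left to right (heavy = foot alone; LL = one foot; stranded L unfooted): (ˈro:s) (ˈne:m) (ge:.ˈti) (pri:.ˈni) (ku.ˈse).
Foot heads: 1, 2, 4, 6, 8.
Primary stress on the rightmost head = syllable 8.
Primary stress: syllable 8 → ro:s.ne:m.ge:.ti.pri:.ni.ku.ˈse.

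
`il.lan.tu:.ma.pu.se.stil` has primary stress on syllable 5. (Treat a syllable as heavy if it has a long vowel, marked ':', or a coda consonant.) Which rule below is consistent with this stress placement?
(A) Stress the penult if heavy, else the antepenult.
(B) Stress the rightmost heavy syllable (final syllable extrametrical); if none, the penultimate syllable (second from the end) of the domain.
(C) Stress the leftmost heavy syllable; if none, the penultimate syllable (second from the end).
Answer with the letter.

Rule A → syllable 5 ✓.
Rule B → syllable 3 (observed: 5).
Rule C → syllable 1 (observed: 5).

A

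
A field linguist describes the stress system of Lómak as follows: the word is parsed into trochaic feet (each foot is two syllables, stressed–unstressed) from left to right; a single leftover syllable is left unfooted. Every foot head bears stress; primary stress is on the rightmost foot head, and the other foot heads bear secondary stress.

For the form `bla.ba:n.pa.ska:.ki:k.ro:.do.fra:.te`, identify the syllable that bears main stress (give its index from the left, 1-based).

Parse left to right into trochaic (ˈσσ) feet: (ˈbla.ba:n) (ˈpa.ska:) (ˈki:k.ro:) (ˈdo.fra:) te. Syllable 9 is left unfooted.
Foot heads (stressed positions): 1, 3, 5, 7.
End Rule Rightmost: primary stress on the rightmost head = syllable 7.
Primary stress: syllable 7 → bla.ba:n.pa.ska:.ki:k.ro:.ˈdo.fra:.te.

7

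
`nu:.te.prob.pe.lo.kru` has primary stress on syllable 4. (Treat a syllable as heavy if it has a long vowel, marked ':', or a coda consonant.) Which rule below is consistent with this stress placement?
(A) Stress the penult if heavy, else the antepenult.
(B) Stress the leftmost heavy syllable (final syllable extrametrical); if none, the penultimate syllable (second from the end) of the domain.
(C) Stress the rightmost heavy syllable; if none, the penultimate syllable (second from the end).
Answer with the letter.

A

Rule A → syllable 4 ✓.
Rule B → syllable 1 (observed: 4).
Rule C → syllable 3 (observed: 4).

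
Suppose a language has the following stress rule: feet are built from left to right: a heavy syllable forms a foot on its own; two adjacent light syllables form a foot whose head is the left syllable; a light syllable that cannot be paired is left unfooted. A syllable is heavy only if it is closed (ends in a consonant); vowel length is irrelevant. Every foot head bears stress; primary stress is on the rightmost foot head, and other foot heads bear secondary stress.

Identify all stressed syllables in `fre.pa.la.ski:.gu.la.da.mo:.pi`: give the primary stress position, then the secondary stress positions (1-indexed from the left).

Weights: 1 fre L, 2 pa L, 3 la L, 4 ski: L, 5 gu L, 6 la L, 7 da L, 8 mo: L, 9 pi L.
Parse left to right (heavy = foot alone; LL = one foot; stranded L unfooted): (ˈfre.pa) (ˈla.ski:) (ˈgu.la) (ˈda.mo:) pi.
Foot heads: 1, 3, 5, 7.
Primary stress on the rightmost head = syllable 7.
Secondary stress on 1, 3, 5: ˌfre.pa.ˌla.ski:.ˌgu.la.ˈda.mo:.pi.

primary 7, secondary 1, 3, 5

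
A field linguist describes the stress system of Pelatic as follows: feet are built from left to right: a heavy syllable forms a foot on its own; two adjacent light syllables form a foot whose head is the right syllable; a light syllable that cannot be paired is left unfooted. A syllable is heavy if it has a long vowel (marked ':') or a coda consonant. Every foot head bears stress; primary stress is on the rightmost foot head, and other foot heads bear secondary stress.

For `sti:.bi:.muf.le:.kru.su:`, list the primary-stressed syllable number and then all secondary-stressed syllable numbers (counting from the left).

primary 6, secondary 1, 2, 3, 4

Weights: 1 sti: H, 2 bi: H, 3 muf H, 4 le: H, 5 kru L, 6 su: H.
Parse left to right (heavy = foot alone; LL = one foot; stranded L unfooted): (ˈsti:) (ˈbi:) (ˈmuf) (ˈle:) kru (ˈsu:).
Foot heads: 1, 2, 3, 4, 6.
Primary stress on the rightmost head = syllable 6.
Secondary stress on 1, 2, 3, 4: ˌsti:.ˌbi:.ˌmuf.ˌle:.kru.ˈsu:.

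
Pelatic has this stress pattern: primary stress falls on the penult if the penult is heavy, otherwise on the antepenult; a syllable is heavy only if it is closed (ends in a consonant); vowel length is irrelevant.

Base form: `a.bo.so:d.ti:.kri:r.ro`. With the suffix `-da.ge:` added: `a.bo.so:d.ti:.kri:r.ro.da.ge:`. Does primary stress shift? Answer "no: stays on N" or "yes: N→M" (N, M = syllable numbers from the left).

Base `a.bo.so:d.ti:.kri:r.ro` (6 syllables):
  Weights: 4 ti: L, 5 kri:r H, 6 ro L.
  The penult (syllable 5, kri:r) is heavy, so it takes stress.
  → primary stress on syllable 5.
Suffixed `a.bo.so:d.ti:.kri:r.ro.da.ge:` (8 syllables):
  Weights: 6 ro L, 7 da L, 8 ge: L.
  The penult (syllable 7, da) is light, so stress falls on the antepenult (syllable 6, ro).
  → primary stress on syllable 6.

yes: 5→6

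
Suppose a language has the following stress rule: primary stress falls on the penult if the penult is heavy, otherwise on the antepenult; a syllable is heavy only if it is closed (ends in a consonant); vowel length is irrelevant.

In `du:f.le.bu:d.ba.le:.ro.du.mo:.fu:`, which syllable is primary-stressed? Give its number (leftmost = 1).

Weights: 7 du L, 8 mo: L, 9 fu: L.
The penult (syllable 8, mo:) is light, so stress falls on the antepenult (syllable 7, du).
Primary stress: syllable 7 → du:f.le.bu:d.ba.le:.ro.ˈdu.mo:.fu:.

7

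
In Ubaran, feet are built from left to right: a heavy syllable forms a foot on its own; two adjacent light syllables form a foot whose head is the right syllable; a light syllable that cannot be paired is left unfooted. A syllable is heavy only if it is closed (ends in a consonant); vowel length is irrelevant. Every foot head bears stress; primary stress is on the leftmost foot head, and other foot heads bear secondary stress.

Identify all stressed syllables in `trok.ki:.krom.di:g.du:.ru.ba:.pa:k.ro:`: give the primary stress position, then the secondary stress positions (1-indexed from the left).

primary 1, secondary 3, 4, 6, 8

Weights: 1 trok H, 2 ki: L, 3 krom H, 4 di:g H, 5 du: L, 6 ru L, 7 ba: L, 8 pa:k H, 9 ro: L.
Parse left to right (heavy = foot alone; LL = one foot; stranded L unfooted): (ˈtrok) ki: (ˈkrom) (ˈdi:g) (du:.ˈru) ba: (ˈpa:k) ro:.
Foot heads: 1, 3, 4, 6, 8.
Primary stress on the leftmost head = syllable 1.
Secondary stress on 3, 4, 6, 8: ˈtrok.ki:.ˌkrom.ˌdi:g.du:.ˌru.ba:.ˌpa:k.ro:.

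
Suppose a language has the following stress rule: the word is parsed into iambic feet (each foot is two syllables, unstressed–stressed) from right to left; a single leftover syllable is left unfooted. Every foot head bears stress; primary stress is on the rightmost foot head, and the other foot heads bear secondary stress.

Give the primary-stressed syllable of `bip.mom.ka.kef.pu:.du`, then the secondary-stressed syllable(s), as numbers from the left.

Parse right to left into iambic (σˈσ) feet: (bip.ˈmom) (ka.ˈkef) (pu:.ˈdu).
Foot heads (stressed positions): 2, 4, 6.
End Rule Rightmost: primary stress on the rightmost head = syllable 6.
Secondary stress on 2, 4: bip.ˌmom.ka.ˌkef.pu:.ˈdu.

primary 6, secondary 2, 4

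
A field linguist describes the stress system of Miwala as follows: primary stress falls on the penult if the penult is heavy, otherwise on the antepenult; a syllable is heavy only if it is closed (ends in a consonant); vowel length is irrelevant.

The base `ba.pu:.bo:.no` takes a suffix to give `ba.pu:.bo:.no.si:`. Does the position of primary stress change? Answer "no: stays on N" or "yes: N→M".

yes: 2→3

Base `ba.pu:.bo:.no` (4 syllables):
  Weights: 2 pu: L, 3 bo: L, 4 no L.
  The penult (syllable 3, bo:) is light, so stress falls on the antepenult (syllable 2, pu:).
  → primary stress on syllable 2.
Suffixed `ba.pu:.bo:.no.si:` (5 syllables):
  Weights: 3 bo: L, 4 no L, 5 si: L.
  The penult (syllable 4, no) is light, so stress falls on the antepenult (syllable 3, bo:).
  → primary stress on syllable 3.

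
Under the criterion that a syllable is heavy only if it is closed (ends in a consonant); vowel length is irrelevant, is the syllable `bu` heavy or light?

light

`bu`: short vowel, open (no coda). Open (no coda) → light.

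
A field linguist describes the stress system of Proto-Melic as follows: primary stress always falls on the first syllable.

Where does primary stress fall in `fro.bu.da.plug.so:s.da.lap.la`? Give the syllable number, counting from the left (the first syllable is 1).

The word has 8 syllables; the first syllable is syllable 1 (fro).
Primary stress: syllable 1 → ˈfro.bu.da.plug.so:s.da.lap.la.

1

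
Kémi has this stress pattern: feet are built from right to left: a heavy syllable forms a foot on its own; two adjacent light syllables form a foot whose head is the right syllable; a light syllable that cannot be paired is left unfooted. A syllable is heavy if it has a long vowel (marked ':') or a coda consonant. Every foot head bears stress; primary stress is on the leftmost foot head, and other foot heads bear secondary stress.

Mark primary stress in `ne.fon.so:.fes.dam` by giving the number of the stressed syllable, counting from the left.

2

Weights: 1 ne L, 2 fon H, 3 so: H, 4 fes H, 5 dam H.
Parse right to left (heavy = foot alone; LL = one foot; stranded L unfooted): ne (ˈfon) (ˈso:) (ˈfes) (ˈdam).
Foot heads: 2, 3, 4, 5.
Primary stress on the leftmost head = syllable 2.
Primary stress: syllable 2 → ne.ˈfon.so:.fes.dam.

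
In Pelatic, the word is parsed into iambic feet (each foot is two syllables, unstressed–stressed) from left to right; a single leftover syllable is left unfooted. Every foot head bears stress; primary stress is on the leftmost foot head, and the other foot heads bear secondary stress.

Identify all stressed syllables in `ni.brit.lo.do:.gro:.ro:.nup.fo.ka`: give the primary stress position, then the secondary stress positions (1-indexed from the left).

Parse left to right into iambic (σˈσ) feet: (ni.ˈbrit) (lo.ˈdo:) (gro:.ˈro:) (nup.ˈfo) ka. Syllable 9 is left unfooted.
Foot heads (stressed positions): 2, 4, 6, 8.
End Rule Leftmost: primary stress on the leftmost head = syllable 2.
Secondary stress on 4, 6, 8: ni.ˈbrit.lo.ˌdo:.gro:.ˌro:.nup.ˌfo.ka.

primary 2, secondary 4, 6, 8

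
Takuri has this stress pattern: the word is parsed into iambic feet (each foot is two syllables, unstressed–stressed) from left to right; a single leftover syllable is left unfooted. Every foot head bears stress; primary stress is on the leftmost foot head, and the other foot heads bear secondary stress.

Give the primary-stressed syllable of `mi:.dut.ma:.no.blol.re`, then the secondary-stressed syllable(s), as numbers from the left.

Parse left to right into iambic (σˈσ) feet: (mi:.ˈdut) (ma:.ˈno) (blol.ˈre).
Foot heads (stressed positions): 2, 4, 6.
End Rule Leftmost: primary stress on the leftmost head = syllable 2.
Secondary stress on 4, 6: mi:.ˈdut.ma:.ˌno.blol.ˌre.

primary 2, secondary 4, 6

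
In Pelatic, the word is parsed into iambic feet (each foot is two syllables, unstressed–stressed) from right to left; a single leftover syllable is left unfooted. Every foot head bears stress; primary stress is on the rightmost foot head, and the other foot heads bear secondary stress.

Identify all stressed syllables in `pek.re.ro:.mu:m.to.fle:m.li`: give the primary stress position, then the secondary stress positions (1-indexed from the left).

primary 7, secondary 3, 5

Parse right to left into iambic (σˈσ) feet: pek (re.ˈro:) (mu:m.ˈto) (fle:m.ˈli). Syllable 1 is left unfooted.
Foot heads (stressed positions): 3, 5, 7.
End Rule Rightmost: primary stress on the rightmost head = syllable 7.
Secondary stress on 3, 5: pek.re.ˌro:.mu:m.ˌto.fle:m.ˈli.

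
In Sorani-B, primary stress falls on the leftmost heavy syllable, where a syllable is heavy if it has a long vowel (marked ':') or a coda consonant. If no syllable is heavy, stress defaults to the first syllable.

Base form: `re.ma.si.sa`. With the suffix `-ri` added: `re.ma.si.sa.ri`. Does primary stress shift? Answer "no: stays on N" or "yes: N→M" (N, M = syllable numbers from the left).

no: stays on 1

Base `re.ma.si.sa` (4 syllables):
  Weights: 1 re L, 2 ma L, 3 si L, 4 sa L.
  No heavy syllable in the domain; default to the first syllable = syllable 1.
  → primary stress on syllable 1.
Suffixed `re.ma.si.sa.ri` (5 syllables):
  Weights: 1 re L, 2 ma L, 3 si L, 4 sa L, 5 ri L.
  No heavy syllable in the domain; default to the first syllable = syllable 1.
  → primary stress on syllable 1.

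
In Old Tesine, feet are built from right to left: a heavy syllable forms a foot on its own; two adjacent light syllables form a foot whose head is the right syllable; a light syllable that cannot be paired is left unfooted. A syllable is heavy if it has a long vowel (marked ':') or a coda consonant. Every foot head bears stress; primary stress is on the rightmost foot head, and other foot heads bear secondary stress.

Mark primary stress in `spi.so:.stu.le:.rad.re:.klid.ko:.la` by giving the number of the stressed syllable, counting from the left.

Weights: 1 spi L, 2 so: H, 3 stu L, 4 le: H, 5 rad H, 6 re: H, 7 klid H, 8 ko: H, 9 la L.
Parse right to left (heavy = foot alone; LL = one foot; stranded L unfooted): spi (ˈso:) stu (ˈle:) (ˈrad) (ˈre:) (ˈklid) (ˈko:) la.
Foot heads: 2, 4, 5, 6, 7, 8.
Primary stress on the rightmost head = syllable 8.
Primary stress: syllable 8 → spi.so:.stu.le:.rad.re:.klid.ˈko:.la.

8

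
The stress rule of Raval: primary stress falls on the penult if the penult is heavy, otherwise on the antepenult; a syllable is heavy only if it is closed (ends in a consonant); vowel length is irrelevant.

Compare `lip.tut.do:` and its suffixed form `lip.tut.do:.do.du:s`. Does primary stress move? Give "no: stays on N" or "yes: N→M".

yes: 2→3

Base `lip.tut.do:` (3 syllables):
  Weights: 1 lip H, 2 tut H, 3 do: L.
  The penult (syllable 2, tut) is heavy, so it takes stress.
  → primary stress on syllable 2.
Suffixed `lip.tut.do:.do.du:s` (5 syllables):
  Weights: 3 do: L, 4 do L, 5 du:s H.
  The penult (syllable 4, do) is light, so stress falls on the antepenult (syllable 3, do:).
  → primary stress on syllable 3.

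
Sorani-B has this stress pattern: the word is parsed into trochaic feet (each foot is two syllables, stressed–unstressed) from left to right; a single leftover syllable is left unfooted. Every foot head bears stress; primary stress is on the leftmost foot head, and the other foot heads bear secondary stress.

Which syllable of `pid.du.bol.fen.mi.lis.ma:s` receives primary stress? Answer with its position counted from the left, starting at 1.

1

Parse left to right into trochaic (ˈσσ) feet: (ˈpid.du) (ˈbol.fen) (ˈmi.lis) ma:s. Syllable 7 is left unfooted.
Foot heads (stressed positions): 1, 3, 5.
End Rule Leftmost: primary stress on the leftmost head = syllable 1.
Primary stress: syllable 1 → ˈpid.du.bol.fen.mi.lis.ma:s.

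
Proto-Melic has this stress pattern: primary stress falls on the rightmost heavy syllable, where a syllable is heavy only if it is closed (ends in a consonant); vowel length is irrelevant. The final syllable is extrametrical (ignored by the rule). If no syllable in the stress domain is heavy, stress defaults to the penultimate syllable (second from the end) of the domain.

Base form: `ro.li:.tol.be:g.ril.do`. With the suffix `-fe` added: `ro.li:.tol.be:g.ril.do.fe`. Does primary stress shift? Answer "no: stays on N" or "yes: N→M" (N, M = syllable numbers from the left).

no: stays on 5

Base `ro.li:.tol.be:g.ril.do` (6 syllables):
  The final syllable (6, do) is extrametrical; the stress domain is syllables 1–5.
  Weights: 1 ro L, 2 li: L, 3 tol H, 4 be:g H, 5 ril H.
  Heavy syllables in the domain: 3, 4, 5. The rightmost is syllable 5 (ril).
  → primary stress on syllable 5.
Suffixed `ro.li:.tol.be:g.ril.do.fe` (7 syllables):
  The final syllable (7, fe) is extrametrical; the stress domain is syllables 1–6.
  Weights: 1 ro L, 2 li: L, 3 tol H, 4 be:g H, 5 ril H, 6 do L.
  Heavy syllables in the domain: 3, 4, 5. The rightmost is syllable 5 (ril).
  → primary stress on syllable 5.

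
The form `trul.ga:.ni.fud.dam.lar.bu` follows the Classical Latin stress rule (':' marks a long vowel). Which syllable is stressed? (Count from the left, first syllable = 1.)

6

Classical Latin: stress the penult if heavy (long vowel or closed), else the antepenult.
Weights: 5 dam H, 6 lar H, 7 bu L.
The penult (syllable 6, lar) is heavy, so it takes stress.
Stress on syllable 6: trul.ga:.ni.fud.dam.ˈlar.bu.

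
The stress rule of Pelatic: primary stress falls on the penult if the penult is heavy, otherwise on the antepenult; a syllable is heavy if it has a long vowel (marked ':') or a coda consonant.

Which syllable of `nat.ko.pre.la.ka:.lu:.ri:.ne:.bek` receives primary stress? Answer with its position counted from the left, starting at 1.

8

Weights: 7 ri: H, 8 ne: H, 9 bek H.
The penult (syllable 8, ne:) is heavy, so it takes stress.
Primary stress: syllable 8 → nat.ko.pre.la.ka:.lu:.ri:.ˈne:.bek.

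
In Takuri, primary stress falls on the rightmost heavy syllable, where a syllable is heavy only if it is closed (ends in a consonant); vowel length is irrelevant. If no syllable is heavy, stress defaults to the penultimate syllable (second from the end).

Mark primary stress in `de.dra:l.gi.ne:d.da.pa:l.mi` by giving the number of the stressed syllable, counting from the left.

6

Weights: 1 de L, 2 dra:l H, 3 gi L, 4 ne:d H, 5 da L, 6 pa:l H, 7 mi L.
Heavy syllables in the domain: 2, 4, 6. The rightmost is syllable 6 (pa:l).
Primary stress: syllable 6 → de.dra:l.gi.ne:d.da.ˈpa:l.mi.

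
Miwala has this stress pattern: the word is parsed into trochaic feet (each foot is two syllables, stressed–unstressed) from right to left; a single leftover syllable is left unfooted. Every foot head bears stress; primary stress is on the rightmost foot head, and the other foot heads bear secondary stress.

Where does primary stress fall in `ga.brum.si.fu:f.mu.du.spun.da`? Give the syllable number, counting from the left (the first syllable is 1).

Parse right to left into trochaic (ˈσσ) feet: (ˈga.brum) (ˈsi.fu:f) (ˈmu.du) (ˈspun.da).
Foot heads (stressed positions): 1, 3, 5, 7.
End Rule Rightmost: primary stress on the rightmost head = syllable 7.
Primary stress: syllable 7 → ga.brum.si.fu:f.mu.du.ˈspun.da.

7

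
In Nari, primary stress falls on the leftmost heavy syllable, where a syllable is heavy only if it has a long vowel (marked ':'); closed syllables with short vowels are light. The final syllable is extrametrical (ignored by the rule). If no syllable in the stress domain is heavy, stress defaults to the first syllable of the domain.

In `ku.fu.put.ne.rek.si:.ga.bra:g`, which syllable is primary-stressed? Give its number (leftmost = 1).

6

The final syllable (8, bra:g) is extrametrical; the stress domain is syllables 1–7.
Weights: 1 ku L, 2 fu L, 3 put L, 4 ne L, 5 rek L, 6 si: H, 7 ga L.
Heavy syllables in the domain: 6. The leftmost is syllable 6 (si:).
Primary stress: syllable 6 → ku.fu.put.ne.rek.ˈsi:.ga.bra:g.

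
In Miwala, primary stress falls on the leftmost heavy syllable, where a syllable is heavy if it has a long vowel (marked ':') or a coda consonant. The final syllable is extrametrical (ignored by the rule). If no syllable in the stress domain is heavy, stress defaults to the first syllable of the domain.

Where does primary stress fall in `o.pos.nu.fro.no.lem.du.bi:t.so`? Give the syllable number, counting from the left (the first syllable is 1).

2

The final syllable (9, so) is extrametrical; the stress domain is syllables 1–8.
Weights: 1 o L, 2 pos H, 3 nu L, 4 fro L, 5 no L, 6 lem H, 7 du L, 8 bi:t H.
Heavy syllables in the domain: 2, 6, 8. The leftmost is syllable 2 (pos).
Primary stress: syllable 2 → o.ˈpos.nu.fro.no.lem.du.bi:t.so.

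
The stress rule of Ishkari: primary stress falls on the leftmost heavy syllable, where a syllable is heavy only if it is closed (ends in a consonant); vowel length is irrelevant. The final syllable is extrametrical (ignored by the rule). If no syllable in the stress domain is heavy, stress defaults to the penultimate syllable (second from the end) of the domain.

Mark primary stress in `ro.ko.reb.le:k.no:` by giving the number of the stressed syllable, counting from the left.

3

The final syllable (5, no:) is extrametrical; the stress domain is syllables 1–4.
Weights: 1 ro L, 2 ko L, 3 reb H, 4 le:k H.
Heavy syllables in the domain: 3, 4. The leftmost is syllable 3 (reb).
Primary stress: syllable 3 → ro.ko.ˈreb.le:k.no:.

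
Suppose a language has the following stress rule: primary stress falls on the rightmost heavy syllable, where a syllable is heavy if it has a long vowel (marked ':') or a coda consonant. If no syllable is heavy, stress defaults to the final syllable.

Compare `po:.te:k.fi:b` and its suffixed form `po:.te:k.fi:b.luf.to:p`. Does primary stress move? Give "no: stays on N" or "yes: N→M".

Base `po:.te:k.fi:b` (3 syllables):
  Weights: 1 po: H, 2 te:k H, 3 fi:b H.
  Heavy syllables in the domain: 1, 2, 3. The rightmost is syllable 3 (fi:b).
  → primary stress on syllable 3.
Suffixed `po:.te:k.fi:b.luf.to:p` (5 syllables):
  Weights: 1 po: H, 2 te:k H, 3 fi:b H, 4 luf H, 5 to:p H.
  Heavy syllables in the domain: 1, 2, 3, 4, 5. The rightmost is syllable 5 (to:p).
  → primary stress on syllable 5.

yes: 3→5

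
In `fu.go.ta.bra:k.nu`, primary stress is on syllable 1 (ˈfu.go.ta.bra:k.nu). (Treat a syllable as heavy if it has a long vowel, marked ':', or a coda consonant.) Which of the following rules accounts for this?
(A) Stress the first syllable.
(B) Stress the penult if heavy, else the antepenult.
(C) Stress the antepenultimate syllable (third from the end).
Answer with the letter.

A

Rule A → syllable 1 ✓.
Rule B → syllable 4 (observed: 1).
Rule C → syllable 3 (observed: 1).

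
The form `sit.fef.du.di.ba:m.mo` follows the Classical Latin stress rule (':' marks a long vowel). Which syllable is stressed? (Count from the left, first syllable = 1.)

5

Classical Latin: stress the penult if heavy (long vowel or closed), else the antepenult.
Weights: 4 di L, 5 ba:m H, 6 mo L.
The penult (syllable 5, ba:m) is heavy, so it takes stress.
Stress on syllable 5: sit.fef.du.di.ˈba:m.mo.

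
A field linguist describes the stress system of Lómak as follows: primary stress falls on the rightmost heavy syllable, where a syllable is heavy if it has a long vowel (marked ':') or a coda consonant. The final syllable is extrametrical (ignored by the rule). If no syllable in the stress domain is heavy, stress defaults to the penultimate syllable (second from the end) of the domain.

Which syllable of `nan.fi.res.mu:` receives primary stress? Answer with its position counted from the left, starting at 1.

The final syllable (4, mu:) is extrametrical; the stress domain is syllables 1–3.
Weights: 1 nan H, 2 fi L, 3 res H.
Heavy syllables in the domain: 1, 3. The rightmost is syllable 3 (res).
Primary stress: syllable 3 → nan.fi.ˈres.mu:.

3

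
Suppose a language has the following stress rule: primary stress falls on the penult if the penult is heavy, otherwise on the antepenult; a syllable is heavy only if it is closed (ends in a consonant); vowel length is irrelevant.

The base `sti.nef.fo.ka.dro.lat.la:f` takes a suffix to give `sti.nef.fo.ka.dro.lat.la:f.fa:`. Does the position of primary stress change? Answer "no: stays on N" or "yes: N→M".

Base `sti.nef.fo.ka.dro.lat.la:f` (7 syllables):
  Weights: 5 dro L, 6 lat H, 7 la:f H.
  The penult (syllable 6, lat) is heavy, so it takes stress.
  → primary stress on syllable 6.
Suffixed `sti.nef.fo.ka.dro.lat.la:f.fa:` (8 syllables):
  Weights: 6 lat H, 7 la:f H, 8 fa: L.
  The penult (syllable 7, la:f) is heavy, so it takes stress.
  → primary stress on syllable 7.

yes: 6→7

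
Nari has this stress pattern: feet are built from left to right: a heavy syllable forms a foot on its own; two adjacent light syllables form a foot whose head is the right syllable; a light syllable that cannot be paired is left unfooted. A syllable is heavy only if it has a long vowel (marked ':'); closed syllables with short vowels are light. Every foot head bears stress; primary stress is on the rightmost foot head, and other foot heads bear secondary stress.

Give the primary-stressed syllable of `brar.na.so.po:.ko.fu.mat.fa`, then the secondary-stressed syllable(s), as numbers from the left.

Weights: 1 brar L, 2 na L, 3 so L, 4 po: H, 5 ko L, 6 fu L, 7 mat L, 8 fa L.
Parse left to right (heavy = foot alone; LL = one foot; stranded L unfooted): (brar.ˈna) so (ˈpo:) (ko.ˈfu) (mat.ˈfa).
Foot heads: 2, 4, 6, 8.
Primary stress on the rightmost head = syllable 8.
Secondary stress on 2, 4, 6: brar.ˌna.so.ˌpo:.ko.ˌfu.mat.ˈfa.

primary 8, secondary 2, 4, 6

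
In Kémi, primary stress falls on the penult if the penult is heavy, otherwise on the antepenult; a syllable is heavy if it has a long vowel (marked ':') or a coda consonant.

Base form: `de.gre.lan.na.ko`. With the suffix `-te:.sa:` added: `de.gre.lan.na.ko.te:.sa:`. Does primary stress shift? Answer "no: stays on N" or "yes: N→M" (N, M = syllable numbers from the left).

yes: 3→6

Base `de.gre.lan.na.ko` (5 syllables):
  Weights: 3 lan H, 4 na L, 5 ko L.
  The penult (syllable 4, na) is light, so stress falls on the antepenult (syllable 3, lan).
  → primary stress on syllable 3.
Suffixed `de.gre.lan.na.ko.te:.sa:` (7 syllables):
  Weights: 5 ko L, 6 te: H, 7 sa: H.
  The penult (syllable 6, te:) is heavy, so it takes stress.
  → primary stress on syllable 6.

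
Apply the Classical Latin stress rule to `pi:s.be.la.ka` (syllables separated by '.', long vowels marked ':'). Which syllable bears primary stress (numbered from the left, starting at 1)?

2

Classical Latin: stress the penult if heavy (long vowel or closed), else the antepenult.
Weights: 2 be L, 3 la L, 4 ka L.
The penult (syllable 3, la) is light, so stress falls on the antepenult (syllable 2, be).
Stress on syllable 2: pi:s.ˈbe.la.ka.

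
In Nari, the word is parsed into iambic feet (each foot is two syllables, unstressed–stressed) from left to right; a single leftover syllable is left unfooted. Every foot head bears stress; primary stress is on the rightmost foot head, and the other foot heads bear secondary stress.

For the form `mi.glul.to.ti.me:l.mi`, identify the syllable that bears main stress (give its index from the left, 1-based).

Parse left to right into iambic (σˈσ) feet: (mi.ˈglul) (to.ˈti) (me:l.ˈmi).
Foot heads (stressed positions): 2, 4, 6.
End Rule Rightmost: primary stress on the rightmost head = syllable 6.
Primary stress: syllable 6 → mi.glul.to.ti.me:l.ˈmi.

6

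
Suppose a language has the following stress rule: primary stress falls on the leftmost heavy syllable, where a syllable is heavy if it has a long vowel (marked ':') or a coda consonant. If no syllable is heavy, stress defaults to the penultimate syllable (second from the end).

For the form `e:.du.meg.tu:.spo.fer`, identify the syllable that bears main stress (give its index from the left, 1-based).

Weights: 1 e: H, 2 du L, 3 meg H, 4 tu: H, 5 spo L, 6 fer H.
Heavy syllables in the domain: 1, 3, 4, 6. The leftmost is syllable 1 (e:).
Primary stress: syllable 1 → ˈe:.du.meg.tu:.spo.fer.

1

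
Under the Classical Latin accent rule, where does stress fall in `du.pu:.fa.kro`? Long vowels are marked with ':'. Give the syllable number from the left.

2

Classical Latin: stress the penult if heavy (long vowel or closed), else the antepenult.
Weights: 2 pu: H, 3 fa L, 4 kro L.
The penult (syllable 3, fa) is light, so stress falls on the antepenult (syllable 2, pu:).
Stress on syllable 2: du.ˈpu:.fa.kro.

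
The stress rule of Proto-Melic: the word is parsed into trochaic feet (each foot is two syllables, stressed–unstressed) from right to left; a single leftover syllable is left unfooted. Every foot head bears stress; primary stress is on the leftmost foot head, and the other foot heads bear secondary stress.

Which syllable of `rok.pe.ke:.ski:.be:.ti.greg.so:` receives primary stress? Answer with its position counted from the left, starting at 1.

1

Parse right to left into trochaic (ˈσσ) feet: (ˈrok.pe) (ˈke:.ski:) (ˈbe:.ti) (ˈgreg.so:).
Foot heads (stressed positions): 1, 3, 5, 7.
End Rule Leftmost: primary stress on the leftmost head = syllable 1.
Primary stress: syllable 1 → ˈrok.pe.ke:.ski:.be:.ti.greg.so:.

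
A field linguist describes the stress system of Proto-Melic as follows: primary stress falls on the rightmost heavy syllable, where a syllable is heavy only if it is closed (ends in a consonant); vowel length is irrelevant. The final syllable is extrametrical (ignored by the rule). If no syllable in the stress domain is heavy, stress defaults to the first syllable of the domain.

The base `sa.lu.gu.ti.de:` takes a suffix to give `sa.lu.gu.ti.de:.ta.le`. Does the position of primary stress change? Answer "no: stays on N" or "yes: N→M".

no: stays on 1

Base `sa.lu.gu.ti.de:` (5 syllables):
  The final syllable (5, de:) is extrametrical; the stress domain is syllables 1–4.
  Weights: 1 sa L, 2 lu L, 3 gu L, 4 ti L.
  No heavy syllable in the domain; default to the first syllable of the domain = syllable 1.
  → primary stress on syllable 1.
Suffixed `sa.lu.gu.ti.de:.ta.le` (7 syllables):
  The final syllable (7, le) is extrametrical; the stress domain is syllables 1–6.
  Weights: 1 sa L, 2 lu L, 3 gu L, 4 ti L, 5 de: L, 6 ta L.
  No heavy syllable in the domain; default to the first syllable of the domain = syllable 1.
  → primary stress on syllable 1.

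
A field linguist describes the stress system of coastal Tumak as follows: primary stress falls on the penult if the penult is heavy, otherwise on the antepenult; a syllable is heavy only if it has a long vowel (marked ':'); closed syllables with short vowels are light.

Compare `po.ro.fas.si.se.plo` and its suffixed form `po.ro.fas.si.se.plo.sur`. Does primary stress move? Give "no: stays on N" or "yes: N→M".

yes: 4→5

Base `po.ro.fas.si.se.plo` (6 syllables):
  Weights: 4 si L, 5 se L, 6 plo L.
  The penult (syllable 5, se) is light, so stress falls on the antepenult (syllable 4, si).
  → primary stress on syllable 4.
Suffixed `po.ro.fas.si.se.plo.sur` (7 syllables):
  Weights: 5 se L, 6 plo L, 7 sur L.
  The penult (syllable 6, plo) is light, so stress falls on the antepenult (syllable 5, se).
  → primary stress on syllable 5.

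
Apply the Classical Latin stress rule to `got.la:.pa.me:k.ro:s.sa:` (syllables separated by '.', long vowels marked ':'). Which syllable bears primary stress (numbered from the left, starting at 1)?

Classical Latin: stress the penult if heavy (long vowel or closed), else the antepenult.
Weights: 4 me:k H, 5 ro:s H, 6 sa: H.
The penult (syllable 5, ro:s) is heavy, so it takes stress.
Stress on syllable 5: got.la:.pa.me:k.ˈro:s.sa:.

5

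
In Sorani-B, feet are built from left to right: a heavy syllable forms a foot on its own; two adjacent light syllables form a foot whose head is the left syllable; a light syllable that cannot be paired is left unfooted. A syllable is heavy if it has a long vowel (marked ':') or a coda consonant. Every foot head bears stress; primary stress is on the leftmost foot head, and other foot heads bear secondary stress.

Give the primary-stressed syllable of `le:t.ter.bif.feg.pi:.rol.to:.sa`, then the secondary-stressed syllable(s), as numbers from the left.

primary 1, secondary 2, 3, 4, 5, 6, 7

Weights: 1 le:t H, 2 ter H, 3 bif H, 4 feg H, 5 pi: H, 6 rol H, 7 to: H, 8 sa L.
Parse left to right (heavy = foot alone; LL = one foot; stranded L unfooted): (ˈle:t) (ˈter) (ˈbif) (ˈfeg) (ˈpi:) (ˈrol) (ˈto:) sa.
Foot heads: 1, 2, 3, 4, 5, 6, 7.
Primary stress on the leftmost head = syllable 1.
Secondary stress on 2, 3, 4, 5, 6, 7: ˈle:t.ˌter.ˌbif.ˌfeg.ˌpi:.ˌrol.ˌto:.sa.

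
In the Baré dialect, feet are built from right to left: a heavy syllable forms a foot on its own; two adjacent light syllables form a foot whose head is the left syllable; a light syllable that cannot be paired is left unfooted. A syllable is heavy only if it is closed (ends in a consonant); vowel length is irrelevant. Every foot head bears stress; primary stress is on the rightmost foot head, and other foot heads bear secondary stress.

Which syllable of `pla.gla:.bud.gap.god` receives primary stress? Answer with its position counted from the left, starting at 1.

Weights: 1 pla L, 2 gla: L, 3 bud H, 4 gap H, 5 god H.
Parse right to left (heavy = foot alone; LL = one foot; stranded L unfooted): (ˈpla.gla:) (ˈbud) (ˈgap) (ˈgod).
Foot heads: 1, 3, 4, 5.
Primary stress on the rightmost head = syllable 5.
Primary stress: syllable 5 → pla.gla:.bud.gap.ˈgod.

5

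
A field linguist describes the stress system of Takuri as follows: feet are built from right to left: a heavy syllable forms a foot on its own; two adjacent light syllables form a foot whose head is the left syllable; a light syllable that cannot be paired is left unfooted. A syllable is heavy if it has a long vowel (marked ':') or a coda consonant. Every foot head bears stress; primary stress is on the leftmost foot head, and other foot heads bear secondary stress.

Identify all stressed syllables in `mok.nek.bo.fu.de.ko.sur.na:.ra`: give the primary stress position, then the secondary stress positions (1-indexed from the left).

Weights: 1 mok H, 2 nek H, 3 bo L, 4 fu L, 5 de L, 6 ko L, 7 sur H, 8 na: H, 9 ra L.
Parse right to left (heavy = foot alone; LL = one foot; stranded L unfooted): (ˈmok) (ˈnek) (ˈbo.fu) (ˈde.ko) (ˈsur) (ˈna:) ra.
Foot heads: 1, 2, 3, 5, 7, 8.
Primary stress on the leftmost head = syllable 1.
Secondary stress on 2, 3, 5, 7, 8: ˈmok.ˌnek.ˌbo.fu.ˌde.ko.ˌsur.ˌna:.ra.

primary 1, secondary 2, 3, 5, 7, 8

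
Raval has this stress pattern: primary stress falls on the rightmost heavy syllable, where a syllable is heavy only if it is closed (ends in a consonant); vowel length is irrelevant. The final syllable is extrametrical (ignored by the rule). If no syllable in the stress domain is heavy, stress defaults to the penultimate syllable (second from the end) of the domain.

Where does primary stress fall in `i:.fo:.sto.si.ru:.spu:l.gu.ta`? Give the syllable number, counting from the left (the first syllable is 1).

6

The final syllable (8, ta) is extrametrical; the stress domain is syllables 1–7.
Weights: 1 i: L, 2 fo: L, 3 sto L, 4 si L, 5 ru: L, 6 spu:l H, 7 gu L.
Heavy syllables in the domain: 6. The rightmost is syllable 6 (spu:l).
Primary stress: syllable 6 → i:.fo:.sto.si.ru:.ˈspu:l.gu.ta.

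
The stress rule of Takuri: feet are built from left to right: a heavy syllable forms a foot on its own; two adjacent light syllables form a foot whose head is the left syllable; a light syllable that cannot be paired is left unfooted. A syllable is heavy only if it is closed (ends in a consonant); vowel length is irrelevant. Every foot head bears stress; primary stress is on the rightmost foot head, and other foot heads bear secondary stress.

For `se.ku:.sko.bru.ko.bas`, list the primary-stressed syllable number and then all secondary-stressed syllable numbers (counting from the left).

Weights: 1 se L, 2 ku: L, 3 sko L, 4 bru L, 5 ko L, 6 bas H.
Parse left to right (heavy = foot alone; LL = one foot; stranded L unfooted): (ˈse.ku:) (ˈsko.bru) ko (ˈbas).
Foot heads: 1, 3, 6.
Primary stress on the rightmost head = syllable 6.
Secondary stress on 1, 3: ˌse.ku:.ˌsko.bru.ko.ˈbas.

primary 6, secondary 1, 3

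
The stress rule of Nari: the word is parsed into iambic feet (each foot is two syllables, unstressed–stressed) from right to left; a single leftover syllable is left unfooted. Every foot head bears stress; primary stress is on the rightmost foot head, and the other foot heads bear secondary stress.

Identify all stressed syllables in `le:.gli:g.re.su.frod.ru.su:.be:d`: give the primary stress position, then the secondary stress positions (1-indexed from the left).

Parse right to left into iambic (σˈσ) feet: (le:.ˈgli:g) (re.ˈsu) (frod.ˈru) (su:.ˈbe:d).
Foot heads (stressed positions): 2, 4, 6, 8.
End Rule Rightmost: primary stress on the rightmost head = syllable 8.
Secondary stress on 2, 4, 6: le:.ˌgli:g.re.ˌsu.frod.ˌru.su:.ˈbe:d.

primary 8, secondary 2, 4, 6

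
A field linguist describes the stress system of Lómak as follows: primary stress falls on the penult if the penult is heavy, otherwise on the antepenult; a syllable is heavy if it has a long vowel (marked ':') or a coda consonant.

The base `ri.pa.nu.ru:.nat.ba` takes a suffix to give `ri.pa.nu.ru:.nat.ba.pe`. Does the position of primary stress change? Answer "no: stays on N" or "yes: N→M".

Base `ri.pa.nu.ru:.nat.ba` (6 syllables):
  Weights: 4 ru: H, 5 nat H, 6 ba L.
  The penult (syllable 5, nat) is heavy, so it takes stress.
  → primary stress on syllable 5.
Suffixed `ri.pa.nu.ru:.nat.ba.pe` (7 syllables):
  Weights: 5 nat H, 6 ba L, 7 pe L.
  The penult (syllable 6, ba) is light, so stress falls on the antepenult (syllable 5, nat).
  → primary stress on syllable 5.

no: stays on 5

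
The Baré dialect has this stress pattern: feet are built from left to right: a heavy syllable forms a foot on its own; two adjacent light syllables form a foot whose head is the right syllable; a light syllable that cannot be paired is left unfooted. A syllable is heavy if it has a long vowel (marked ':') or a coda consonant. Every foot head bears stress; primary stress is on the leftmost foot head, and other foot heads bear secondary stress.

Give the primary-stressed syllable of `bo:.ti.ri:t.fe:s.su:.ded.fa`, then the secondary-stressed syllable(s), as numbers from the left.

primary 1, secondary 3, 4, 5, 6

Weights: 1 bo: H, 2 ti L, 3 ri:t H, 4 fe:s H, 5 su: H, 6 ded H, 7 fa L.
Parse left to right (heavy = foot alone; LL = one foot; stranded L unfooted): (ˈbo:) ti (ˈri:t) (ˈfe:s) (ˈsu:) (ˈded) fa.
Foot heads: 1, 3, 4, 5, 6.
Primary stress on the leftmost head = syllable 1.
Secondary stress on 3, 4, 5, 6: ˈbo:.ti.ˌri:t.ˌfe:s.ˌsu:.ˌded.fa.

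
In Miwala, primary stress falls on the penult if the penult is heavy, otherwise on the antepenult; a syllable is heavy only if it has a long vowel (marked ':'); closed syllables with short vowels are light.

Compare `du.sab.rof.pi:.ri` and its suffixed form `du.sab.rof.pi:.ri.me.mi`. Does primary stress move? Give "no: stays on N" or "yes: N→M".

Base `du.sab.rof.pi:.ri` (5 syllables):
  Weights: 3 rof L, 4 pi: H, 5 ri L.
  The penult (syllable 4, pi:) is heavy, so it takes stress.
  → primary stress on syllable 4.
Suffixed `du.sab.rof.pi:.ri.me.mi` (7 syllables):
  Weights: 5 ri L, 6 me L, 7 mi L.
  The penult (syllable 6, me) is light, so stress falls on the antepenult (syllable 5, ri).
  → primary stress on syllable 5.

yes: 4→5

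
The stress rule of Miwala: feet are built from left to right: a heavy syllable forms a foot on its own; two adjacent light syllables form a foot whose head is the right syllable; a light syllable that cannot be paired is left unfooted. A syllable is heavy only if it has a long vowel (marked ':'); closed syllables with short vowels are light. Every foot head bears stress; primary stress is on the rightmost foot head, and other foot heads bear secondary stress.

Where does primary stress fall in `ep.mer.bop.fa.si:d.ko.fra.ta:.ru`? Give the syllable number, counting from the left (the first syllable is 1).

8

Weights: 1 ep L, 2 mer L, 3 bop L, 4 fa L, 5 si:d H, 6 ko L, 7 fra L, 8 ta: H, 9 ru L.
Parse left to right (heavy = foot alone; LL = one foot; stranded L unfooted): (ep.ˈmer) (bop.ˈfa) (ˈsi:d) (ko.ˈfra) (ˈta:) ru.
Foot heads: 2, 4, 5, 7, 8.
Primary stress on the rightmost head = syllable 8.
Primary stress: syllable 8 → ep.mer.bop.fa.si:d.ko.fra.ˈta:.ru.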